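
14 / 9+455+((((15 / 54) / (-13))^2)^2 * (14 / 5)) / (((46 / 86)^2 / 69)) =5247274463963 / 11493174888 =456.56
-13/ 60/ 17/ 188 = -13/ 191760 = -0.00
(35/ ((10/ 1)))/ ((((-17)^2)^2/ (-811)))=-5677/ 167042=-0.03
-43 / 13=-3.31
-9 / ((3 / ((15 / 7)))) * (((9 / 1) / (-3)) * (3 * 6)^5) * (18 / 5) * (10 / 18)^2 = 283435200 / 7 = 40490742.86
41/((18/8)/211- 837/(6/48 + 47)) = -13045708/5648031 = -2.31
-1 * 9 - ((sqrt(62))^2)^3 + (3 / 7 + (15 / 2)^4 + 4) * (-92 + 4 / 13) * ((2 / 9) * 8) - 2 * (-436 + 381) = -618114145 / 819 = -754718.13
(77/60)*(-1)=-77/60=-1.28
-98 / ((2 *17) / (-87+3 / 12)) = 17003 / 68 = 250.04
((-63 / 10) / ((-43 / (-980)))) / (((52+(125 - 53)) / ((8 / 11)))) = -12348 / 14663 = -0.84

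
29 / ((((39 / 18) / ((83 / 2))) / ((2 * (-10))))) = -144420 / 13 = -11109.23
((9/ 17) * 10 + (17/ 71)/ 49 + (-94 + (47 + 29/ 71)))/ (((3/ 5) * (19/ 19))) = -4070275/ 59143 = -68.82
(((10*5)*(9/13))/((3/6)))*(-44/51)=-13200/221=-59.73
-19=-19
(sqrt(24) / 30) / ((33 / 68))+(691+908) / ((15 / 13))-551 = 68 *sqrt(6) / 495+4174 / 5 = 835.14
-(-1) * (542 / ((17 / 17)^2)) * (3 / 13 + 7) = 50948 / 13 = 3919.08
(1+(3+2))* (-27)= -162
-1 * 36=-36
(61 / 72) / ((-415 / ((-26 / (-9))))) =-793 / 134460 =-0.01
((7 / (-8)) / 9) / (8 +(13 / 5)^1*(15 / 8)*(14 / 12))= -14 / 1971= -0.01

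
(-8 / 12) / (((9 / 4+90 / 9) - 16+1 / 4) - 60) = 4 / 381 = 0.01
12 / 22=0.55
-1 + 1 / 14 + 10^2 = 1387 / 14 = 99.07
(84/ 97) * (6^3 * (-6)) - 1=-108961/ 97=-1123.31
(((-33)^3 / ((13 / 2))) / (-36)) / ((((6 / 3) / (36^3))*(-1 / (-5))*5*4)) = 895660.62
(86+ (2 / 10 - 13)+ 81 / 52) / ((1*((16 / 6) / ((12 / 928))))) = 0.36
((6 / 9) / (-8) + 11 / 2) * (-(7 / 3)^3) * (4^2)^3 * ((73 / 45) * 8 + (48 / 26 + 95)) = -22565602304 / 729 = -30954186.97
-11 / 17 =-0.65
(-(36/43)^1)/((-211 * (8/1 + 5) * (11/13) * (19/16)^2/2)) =18432/36028883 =0.00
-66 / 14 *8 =-264 / 7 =-37.71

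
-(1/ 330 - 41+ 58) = -5611/ 330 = -17.00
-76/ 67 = -1.13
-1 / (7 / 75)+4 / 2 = -61 / 7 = -8.71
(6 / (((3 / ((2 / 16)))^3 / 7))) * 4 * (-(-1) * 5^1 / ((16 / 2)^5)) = 35 / 18874368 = 0.00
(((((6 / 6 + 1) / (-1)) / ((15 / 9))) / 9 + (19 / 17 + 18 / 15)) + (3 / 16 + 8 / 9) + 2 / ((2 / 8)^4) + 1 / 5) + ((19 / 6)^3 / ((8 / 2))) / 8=303426487 / 587520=516.45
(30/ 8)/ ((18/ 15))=3.12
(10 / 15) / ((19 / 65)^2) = 8450 / 1083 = 7.80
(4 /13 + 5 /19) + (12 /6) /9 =1763 /2223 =0.79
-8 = -8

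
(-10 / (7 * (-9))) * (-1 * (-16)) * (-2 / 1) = -320 / 63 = -5.08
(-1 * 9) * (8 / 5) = -72 / 5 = -14.40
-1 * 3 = -3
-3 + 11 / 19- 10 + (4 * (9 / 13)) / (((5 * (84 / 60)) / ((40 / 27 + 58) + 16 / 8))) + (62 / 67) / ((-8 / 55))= 5.54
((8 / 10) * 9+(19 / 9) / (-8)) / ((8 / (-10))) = -2497 / 288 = -8.67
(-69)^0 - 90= -89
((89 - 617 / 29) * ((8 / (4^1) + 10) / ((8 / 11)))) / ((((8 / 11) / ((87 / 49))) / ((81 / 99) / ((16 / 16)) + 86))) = 46421595 / 196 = 236844.87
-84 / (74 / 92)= -3864 / 37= -104.43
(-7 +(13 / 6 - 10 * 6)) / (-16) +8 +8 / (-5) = 5017 / 480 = 10.45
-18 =-18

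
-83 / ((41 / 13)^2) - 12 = -34199 / 1681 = -20.34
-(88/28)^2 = -484/49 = -9.88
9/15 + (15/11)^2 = 1488/605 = 2.46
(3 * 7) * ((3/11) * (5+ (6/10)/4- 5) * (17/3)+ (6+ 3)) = 42651/220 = 193.87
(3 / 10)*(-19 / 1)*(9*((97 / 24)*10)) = -16587 / 8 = -2073.38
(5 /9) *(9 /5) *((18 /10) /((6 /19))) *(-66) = -1881 /5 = -376.20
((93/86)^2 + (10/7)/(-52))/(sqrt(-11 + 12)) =768569/673036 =1.14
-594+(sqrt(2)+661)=sqrt(2)+67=68.41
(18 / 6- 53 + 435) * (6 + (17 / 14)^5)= 3326.40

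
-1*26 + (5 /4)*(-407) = -2139 /4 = -534.75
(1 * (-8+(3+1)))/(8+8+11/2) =-8/43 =-0.19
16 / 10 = 8 / 5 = 1.60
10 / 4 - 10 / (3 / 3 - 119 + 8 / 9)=2725 / 1054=2.59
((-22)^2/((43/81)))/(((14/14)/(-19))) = -744876/43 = -17322.70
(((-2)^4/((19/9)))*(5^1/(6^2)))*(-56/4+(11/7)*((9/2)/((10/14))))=-82/19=-4.32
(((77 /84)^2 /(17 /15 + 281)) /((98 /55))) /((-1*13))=-33275 /258795264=-0.00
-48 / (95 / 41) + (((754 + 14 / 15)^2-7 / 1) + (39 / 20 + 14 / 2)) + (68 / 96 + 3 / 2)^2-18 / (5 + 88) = 4833750820301 / 8481600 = 569910.26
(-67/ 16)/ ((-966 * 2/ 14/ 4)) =67/ 552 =0.12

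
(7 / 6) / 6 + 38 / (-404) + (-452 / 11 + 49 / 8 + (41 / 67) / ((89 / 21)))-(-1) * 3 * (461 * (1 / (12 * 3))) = 1762740781 / 476992296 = 3.70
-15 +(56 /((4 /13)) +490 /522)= 43832 /261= 167.94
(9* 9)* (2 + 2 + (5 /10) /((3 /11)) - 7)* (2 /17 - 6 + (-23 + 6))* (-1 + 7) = 220563 /17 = 12974.29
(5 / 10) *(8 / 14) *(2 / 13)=4 / 91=0.04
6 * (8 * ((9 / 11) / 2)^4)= 19683 / 14641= 1.34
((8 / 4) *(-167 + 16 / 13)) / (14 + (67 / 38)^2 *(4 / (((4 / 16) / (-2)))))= 3.88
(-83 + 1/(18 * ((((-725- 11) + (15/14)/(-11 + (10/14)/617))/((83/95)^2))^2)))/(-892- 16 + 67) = 297581519583398244435100603/3015253712647869635320250625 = 0.10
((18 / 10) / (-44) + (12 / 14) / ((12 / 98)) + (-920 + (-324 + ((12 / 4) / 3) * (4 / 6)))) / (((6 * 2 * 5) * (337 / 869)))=-64464553 / 1213200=-53.14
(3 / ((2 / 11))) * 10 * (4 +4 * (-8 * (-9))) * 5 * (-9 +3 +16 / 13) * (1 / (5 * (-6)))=497860 / 13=38296.92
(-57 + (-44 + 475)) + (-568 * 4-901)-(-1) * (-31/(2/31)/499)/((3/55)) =-8433061/2994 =-2816.65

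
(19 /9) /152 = 1 /72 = 0.01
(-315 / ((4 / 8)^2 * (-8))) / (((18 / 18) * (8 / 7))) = 2205 / 16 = 137.81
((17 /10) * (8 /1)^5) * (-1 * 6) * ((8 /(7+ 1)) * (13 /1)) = -21725184 /5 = -4345036.80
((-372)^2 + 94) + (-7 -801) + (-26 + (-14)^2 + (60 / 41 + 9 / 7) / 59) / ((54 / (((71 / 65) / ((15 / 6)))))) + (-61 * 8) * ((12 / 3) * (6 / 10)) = 20282161870339 / 148587075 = 136500.18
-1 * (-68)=68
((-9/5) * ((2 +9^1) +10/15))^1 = -21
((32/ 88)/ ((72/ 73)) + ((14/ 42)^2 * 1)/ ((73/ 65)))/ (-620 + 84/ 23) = -17273/ 22766656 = -0.00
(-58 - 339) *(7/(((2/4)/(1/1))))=-5558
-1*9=-9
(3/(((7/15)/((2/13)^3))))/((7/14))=720/15379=0.05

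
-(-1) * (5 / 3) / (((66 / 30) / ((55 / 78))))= 0.53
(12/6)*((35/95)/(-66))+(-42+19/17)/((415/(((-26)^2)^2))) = -39826839205/884697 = -45017.49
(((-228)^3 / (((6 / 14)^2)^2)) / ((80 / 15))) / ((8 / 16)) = -131747672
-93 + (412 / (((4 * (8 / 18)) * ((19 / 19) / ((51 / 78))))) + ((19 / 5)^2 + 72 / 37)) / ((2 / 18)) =136434027 / 96200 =1418.23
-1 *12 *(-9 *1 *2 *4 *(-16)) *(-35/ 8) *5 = 302400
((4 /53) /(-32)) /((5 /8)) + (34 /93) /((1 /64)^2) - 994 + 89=14601142 /24645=592.46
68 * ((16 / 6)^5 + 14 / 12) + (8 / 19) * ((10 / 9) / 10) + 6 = 42730456 / 4617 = 9255.03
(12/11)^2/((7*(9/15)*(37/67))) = 16080/31339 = 0.51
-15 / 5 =-3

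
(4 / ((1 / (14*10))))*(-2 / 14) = -80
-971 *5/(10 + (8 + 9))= -4855/27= -179.81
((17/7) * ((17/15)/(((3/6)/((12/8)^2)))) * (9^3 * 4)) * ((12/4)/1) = 3792258/35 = 108350.23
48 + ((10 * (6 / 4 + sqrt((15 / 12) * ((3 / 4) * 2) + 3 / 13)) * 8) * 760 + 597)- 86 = 15200 * sqrt(5694) / 13 + 91759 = 179987.51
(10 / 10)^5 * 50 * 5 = 250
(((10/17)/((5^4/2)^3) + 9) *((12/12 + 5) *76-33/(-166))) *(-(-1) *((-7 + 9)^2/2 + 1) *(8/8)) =1697246634494367/137792968750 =12317.37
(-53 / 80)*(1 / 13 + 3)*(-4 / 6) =53 / 39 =1.36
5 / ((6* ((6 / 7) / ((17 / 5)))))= 119 / 36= 3.31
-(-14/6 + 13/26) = 11/6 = 1.83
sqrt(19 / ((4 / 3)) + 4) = sqrt(73) / 2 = 4.27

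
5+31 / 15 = 106 / 15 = 7.07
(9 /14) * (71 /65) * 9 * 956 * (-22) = -60477516 /455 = -132917.62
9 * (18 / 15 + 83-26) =2619 / 5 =523.80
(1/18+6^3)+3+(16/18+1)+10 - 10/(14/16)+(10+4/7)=28991/126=230.09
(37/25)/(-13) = -37/325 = -0.11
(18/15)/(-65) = -6/325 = -0.02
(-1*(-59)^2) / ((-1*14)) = 3481 / 14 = 248.64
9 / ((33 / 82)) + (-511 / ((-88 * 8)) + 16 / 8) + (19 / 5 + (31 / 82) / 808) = 421109251 / 14576320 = 28.89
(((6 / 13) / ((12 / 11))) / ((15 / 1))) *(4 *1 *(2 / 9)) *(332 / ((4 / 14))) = 51128 / 1755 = 29.13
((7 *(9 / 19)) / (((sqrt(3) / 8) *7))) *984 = 23616 *sqrt(3) / 19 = 2152.85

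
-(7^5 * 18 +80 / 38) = -5748034 / 19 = -302528.11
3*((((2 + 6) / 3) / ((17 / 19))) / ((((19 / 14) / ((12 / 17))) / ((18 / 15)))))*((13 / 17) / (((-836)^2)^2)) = 0.00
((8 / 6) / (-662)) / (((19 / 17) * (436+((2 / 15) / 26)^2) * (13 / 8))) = -0.00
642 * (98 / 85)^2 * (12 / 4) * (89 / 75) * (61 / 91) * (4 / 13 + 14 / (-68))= 21518970732 / 103787125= 207.34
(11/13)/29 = 11/377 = 0.03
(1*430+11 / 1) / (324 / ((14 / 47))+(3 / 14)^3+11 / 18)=10890936 / 26877527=0.41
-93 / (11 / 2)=-186 / 11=-16.91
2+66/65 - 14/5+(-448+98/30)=-86681/195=-444.52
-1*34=-34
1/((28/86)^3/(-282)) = -11210487/1372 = -8170.91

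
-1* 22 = -22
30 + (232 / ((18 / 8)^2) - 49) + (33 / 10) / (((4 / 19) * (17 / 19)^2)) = 43453987 / 936360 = 46.41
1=1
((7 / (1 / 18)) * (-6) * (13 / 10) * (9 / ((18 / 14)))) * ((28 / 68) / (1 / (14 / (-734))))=54.03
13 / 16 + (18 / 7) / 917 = 83735 / 102704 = 0.82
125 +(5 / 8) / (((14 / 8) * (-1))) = 1745 / 14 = 124.64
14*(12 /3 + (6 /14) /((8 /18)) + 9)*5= 1955 /2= 977.50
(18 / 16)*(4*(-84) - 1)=-3033 / 8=-379.12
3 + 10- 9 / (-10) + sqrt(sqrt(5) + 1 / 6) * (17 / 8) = 17 * sqrt(6 + 36 * sqrt(5)) / 48 + 139 / 10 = 17.19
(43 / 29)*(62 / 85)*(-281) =-749146 / 2465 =-303.91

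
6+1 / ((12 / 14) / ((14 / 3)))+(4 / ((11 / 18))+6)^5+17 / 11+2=450462755756 / 1449459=310779.92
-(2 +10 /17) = -44 /17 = -2.59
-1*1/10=-1/10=-0.10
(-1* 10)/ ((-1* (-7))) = -10/ 7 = -1.43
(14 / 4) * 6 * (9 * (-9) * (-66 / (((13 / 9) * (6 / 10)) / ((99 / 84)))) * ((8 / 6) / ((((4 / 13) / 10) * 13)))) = 6615675 / 13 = 508898.08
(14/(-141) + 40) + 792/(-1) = -106046/141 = -752.10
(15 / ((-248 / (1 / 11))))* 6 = -45 / 1364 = -0.03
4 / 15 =0.27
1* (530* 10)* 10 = 53000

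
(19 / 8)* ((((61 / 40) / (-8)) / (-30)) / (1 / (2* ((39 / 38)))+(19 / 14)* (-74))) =-0.00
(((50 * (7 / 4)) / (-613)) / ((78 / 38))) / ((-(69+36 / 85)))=40375 / 40307202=0.00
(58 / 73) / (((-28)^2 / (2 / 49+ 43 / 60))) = 64583 / 84131040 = 0.00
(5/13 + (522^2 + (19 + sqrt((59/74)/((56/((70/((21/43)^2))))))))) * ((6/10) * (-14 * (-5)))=43 * sqrt(21830)/74 + 148786848/13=11445228.01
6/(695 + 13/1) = 1/118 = 0.01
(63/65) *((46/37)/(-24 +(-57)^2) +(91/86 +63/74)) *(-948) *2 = -9073907136/2585375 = -3509.71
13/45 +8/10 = 49/45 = 1.09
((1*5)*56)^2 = 78400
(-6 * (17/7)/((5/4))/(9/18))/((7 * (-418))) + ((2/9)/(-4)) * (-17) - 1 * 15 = -12947521/921690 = -14.05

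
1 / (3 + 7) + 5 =51 / 10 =5.10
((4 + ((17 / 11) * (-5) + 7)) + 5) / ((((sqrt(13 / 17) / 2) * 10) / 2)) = 14 * sqrt(221) / 55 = 3.78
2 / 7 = 0.29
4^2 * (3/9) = 5.33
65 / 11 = 5.91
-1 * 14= -14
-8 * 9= -72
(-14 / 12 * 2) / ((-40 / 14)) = 49 / 60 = 0.82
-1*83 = -83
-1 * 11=-11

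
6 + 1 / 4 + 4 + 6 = 65 / 4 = 16.25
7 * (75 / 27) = 175 / 9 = 19.44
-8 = -8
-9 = -9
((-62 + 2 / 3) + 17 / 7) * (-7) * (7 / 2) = 8659 / 6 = 1443.17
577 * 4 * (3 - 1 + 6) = 18464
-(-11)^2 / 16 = -121 / 16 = -7.56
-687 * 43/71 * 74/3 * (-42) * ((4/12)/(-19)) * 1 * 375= -3825559500/1349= -2835848.41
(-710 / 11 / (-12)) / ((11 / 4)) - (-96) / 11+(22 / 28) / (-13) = 701803 / 66066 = 10.62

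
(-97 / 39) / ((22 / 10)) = -485 / 429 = -1.13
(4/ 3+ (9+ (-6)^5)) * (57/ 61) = -7256.44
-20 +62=42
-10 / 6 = -5 / 3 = -1.67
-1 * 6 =-6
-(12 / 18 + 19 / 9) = -25 / 9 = -2.78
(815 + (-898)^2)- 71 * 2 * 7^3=758513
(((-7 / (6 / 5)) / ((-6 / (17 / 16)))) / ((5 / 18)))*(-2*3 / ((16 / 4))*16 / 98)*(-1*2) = 51 / 28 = 1.82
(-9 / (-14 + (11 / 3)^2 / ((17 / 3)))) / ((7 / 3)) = 1377 / 4151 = 0.33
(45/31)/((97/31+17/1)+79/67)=3015/44257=0.07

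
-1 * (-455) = 455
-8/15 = -0.53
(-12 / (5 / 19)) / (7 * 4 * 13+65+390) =-76 / 1365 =-0.06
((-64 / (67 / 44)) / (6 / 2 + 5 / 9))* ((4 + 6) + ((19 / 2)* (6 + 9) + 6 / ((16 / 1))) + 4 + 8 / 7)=-876051 / 469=-1867.91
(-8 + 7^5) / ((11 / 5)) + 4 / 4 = 84006 / 11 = 7636.91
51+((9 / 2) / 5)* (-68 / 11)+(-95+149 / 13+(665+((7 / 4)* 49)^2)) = 91290747 / 11440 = 7979.96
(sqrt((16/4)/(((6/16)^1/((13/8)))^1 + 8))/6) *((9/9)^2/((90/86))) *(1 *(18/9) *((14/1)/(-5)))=-1204 *sqrt(1391)/72225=-0.62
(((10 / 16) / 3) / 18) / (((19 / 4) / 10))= 25 / 1026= 0.02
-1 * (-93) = 93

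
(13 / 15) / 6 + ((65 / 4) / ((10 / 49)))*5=143377 / 360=398.27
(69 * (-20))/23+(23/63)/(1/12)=-1168/21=-55.62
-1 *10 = -10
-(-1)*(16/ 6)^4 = 4096/ 81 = 50.57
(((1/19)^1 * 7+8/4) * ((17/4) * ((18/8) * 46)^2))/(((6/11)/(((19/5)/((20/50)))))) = 120191445/64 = 1877991.33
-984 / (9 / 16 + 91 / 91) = -15744 / 25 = -629.76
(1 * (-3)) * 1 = -3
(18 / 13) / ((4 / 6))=27 / 13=2.08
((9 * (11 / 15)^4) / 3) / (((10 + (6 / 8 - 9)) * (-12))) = -14641 / 354375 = -0.04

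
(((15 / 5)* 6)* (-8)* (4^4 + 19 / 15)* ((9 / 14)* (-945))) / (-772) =-5626422 / 193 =-29152.45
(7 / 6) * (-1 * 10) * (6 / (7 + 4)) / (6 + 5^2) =-70 / 341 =-0.21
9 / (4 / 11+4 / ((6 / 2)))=297 / 56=5.30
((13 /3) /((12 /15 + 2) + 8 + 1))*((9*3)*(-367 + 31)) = -3331.53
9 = 9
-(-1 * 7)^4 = -2401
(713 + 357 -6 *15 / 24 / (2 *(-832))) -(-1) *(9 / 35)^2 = 8724909511 / 8153600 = 1070.07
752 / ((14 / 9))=3384 / 7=483.43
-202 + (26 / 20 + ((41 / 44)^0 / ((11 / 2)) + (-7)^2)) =-16667 / 110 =-151.52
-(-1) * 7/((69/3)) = 7/23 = 0.30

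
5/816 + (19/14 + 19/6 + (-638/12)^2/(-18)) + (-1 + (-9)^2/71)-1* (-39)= -113.37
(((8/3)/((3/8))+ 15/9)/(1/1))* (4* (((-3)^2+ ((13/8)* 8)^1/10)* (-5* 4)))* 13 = -846248/9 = -94027.56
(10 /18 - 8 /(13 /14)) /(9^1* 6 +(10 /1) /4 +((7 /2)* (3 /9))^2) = -3772 /27079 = -0.14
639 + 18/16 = 5121/8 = 640.12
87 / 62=1.40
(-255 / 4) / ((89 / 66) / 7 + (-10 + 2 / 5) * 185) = 58905 / 1640846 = 0.04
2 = 2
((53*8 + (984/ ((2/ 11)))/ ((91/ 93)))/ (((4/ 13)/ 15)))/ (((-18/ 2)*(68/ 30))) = -3386875/ 238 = -14230.57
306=306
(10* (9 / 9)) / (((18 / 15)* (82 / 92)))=1150 / 123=9.35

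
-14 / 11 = -1.27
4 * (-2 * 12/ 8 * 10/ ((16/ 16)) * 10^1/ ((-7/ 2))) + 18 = 2526/ 7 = 360.86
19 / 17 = 1.12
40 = 40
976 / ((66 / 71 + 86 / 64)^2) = 5038096384 / 26677225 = 188.85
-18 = -18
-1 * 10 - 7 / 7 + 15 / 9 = -28 / 3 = -9.33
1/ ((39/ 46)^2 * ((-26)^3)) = -529/ 6683274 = -0.00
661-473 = 188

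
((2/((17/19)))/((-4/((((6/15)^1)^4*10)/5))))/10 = -152/53125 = -0.00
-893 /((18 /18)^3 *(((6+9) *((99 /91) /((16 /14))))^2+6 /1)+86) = -9658688 /3200297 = -3.02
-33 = -33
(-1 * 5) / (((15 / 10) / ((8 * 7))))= -560 / 3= -186.67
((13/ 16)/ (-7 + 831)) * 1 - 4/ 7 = -52645/ 92288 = -0.57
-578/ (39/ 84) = -16184/ 13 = -1244.92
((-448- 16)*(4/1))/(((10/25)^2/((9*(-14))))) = 1461600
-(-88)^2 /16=-484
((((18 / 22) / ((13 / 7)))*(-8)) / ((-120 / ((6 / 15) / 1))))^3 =74088 / 45690734375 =0.00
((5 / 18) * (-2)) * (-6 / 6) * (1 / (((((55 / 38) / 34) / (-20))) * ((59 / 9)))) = -25840 / 649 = -39.82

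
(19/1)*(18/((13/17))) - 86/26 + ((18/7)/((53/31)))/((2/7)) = 309490/689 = 449.19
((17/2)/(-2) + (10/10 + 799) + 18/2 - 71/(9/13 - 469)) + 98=5496865/6088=902.90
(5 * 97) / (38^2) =485 / 1444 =0.34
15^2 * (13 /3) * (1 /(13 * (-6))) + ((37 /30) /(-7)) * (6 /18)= -3956 /315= -12.56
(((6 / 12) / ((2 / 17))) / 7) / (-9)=-0.07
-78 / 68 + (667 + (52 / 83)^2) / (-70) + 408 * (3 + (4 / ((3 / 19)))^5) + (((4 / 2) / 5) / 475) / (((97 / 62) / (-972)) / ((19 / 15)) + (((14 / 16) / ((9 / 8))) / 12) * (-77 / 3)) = 2494843500084789710300656 / 586032002726625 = 4257179622.40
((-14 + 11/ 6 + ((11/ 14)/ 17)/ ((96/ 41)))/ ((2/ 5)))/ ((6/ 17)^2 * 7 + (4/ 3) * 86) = -23590305/ 89754112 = -0.26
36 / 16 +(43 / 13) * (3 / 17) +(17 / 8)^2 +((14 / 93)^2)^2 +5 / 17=8087658830813 / 1058044762944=7.64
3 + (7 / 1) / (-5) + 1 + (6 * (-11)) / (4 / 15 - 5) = 5873 / 355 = 16.54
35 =35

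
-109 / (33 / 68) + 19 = -6785 / 33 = -205.61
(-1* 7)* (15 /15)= -7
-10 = -10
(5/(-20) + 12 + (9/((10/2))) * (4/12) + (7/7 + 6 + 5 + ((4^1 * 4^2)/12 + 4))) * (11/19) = 19.50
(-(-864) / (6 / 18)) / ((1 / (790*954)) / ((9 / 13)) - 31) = -17581380480 / 210271127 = -83.61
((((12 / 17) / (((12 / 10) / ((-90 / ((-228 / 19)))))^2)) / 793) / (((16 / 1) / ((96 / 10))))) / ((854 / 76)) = 0.00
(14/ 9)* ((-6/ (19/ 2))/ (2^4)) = -7/ 114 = -0.06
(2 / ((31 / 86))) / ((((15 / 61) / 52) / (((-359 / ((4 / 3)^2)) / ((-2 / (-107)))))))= -3929534661 / 310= -12675918.26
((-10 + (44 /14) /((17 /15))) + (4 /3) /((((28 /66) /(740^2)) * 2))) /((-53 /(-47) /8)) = 5500361120 /901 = 6104729.32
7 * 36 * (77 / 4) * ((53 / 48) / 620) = 85701 / 9920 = 8.64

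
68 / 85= 4 / 5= 0.80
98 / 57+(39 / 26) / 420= 27497 / 15960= 1.72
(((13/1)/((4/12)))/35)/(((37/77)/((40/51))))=1144/629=1.82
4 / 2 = 2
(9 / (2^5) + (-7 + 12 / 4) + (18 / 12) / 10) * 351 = -200421 / 160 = -1252.63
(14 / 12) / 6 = 7 / 36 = 0.19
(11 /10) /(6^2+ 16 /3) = 33 /1240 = 0.03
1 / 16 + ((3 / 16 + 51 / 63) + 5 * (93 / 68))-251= -173575 / 714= -243.10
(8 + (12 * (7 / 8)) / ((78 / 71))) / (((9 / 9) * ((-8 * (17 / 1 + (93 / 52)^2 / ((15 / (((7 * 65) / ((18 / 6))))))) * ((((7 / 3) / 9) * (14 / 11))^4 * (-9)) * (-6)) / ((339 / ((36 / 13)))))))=-3904086323709 / 458970396416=-8.51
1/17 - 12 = -203/17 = -11.94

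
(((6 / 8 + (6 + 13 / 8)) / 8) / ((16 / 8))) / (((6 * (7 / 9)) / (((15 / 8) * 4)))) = 3015 / 3584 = 0.84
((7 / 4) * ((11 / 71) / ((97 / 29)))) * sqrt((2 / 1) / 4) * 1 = 2233 * sqrt(2) / 55096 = 0.06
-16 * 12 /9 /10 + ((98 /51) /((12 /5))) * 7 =3.47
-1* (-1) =1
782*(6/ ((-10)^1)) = -2346/ 5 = -469.20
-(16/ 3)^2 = -256/ 9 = -28.44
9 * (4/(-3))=-12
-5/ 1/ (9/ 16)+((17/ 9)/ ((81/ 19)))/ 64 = -414397/ 46656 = -8.88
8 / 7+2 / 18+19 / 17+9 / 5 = 22339 / 5355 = 4.17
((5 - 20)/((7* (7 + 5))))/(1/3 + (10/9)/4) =-45/154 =-0.29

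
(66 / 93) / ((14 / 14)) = 22 / 31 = 0.71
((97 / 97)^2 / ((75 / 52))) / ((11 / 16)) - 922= -759818 / 825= -920.99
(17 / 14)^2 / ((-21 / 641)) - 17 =-255221 / 4116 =-62.01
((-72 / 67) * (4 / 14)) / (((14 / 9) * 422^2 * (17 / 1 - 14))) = -54 / 146162443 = -0.00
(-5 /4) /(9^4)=-5 /26244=-0.00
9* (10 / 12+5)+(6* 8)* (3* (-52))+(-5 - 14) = -14909 / 2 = -7454.50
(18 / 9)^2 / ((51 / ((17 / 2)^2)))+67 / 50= 1051 / 150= 7.01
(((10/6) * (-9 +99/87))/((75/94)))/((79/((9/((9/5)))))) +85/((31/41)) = 23730941/213063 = 111.38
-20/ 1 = -20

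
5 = 5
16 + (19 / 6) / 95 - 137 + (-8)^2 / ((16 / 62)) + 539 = 19981 / 30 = 666.03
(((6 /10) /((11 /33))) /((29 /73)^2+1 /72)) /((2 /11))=18992556 /329405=57.66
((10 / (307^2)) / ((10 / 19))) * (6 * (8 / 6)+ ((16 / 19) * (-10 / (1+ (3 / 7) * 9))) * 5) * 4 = -864 / 1602233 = -0.00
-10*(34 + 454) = -4880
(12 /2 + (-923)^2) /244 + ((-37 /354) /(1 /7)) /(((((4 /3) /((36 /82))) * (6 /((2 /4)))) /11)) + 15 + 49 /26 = 107674649217 /30692272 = 3508.20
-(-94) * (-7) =-658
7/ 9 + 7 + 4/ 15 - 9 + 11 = 452/ 45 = 10.04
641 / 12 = 53.42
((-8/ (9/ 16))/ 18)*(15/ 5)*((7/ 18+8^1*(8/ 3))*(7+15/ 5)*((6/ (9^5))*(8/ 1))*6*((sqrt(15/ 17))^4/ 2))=-2944000/ 3011499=-0.98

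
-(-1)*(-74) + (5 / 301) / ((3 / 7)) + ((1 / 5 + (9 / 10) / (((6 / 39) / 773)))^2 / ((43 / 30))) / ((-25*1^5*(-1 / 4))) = 2944811879 / 1290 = 2282799.91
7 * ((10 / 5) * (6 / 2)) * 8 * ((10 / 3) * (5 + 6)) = 12320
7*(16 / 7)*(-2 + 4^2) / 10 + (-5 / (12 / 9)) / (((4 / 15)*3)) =1417 / 80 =17.71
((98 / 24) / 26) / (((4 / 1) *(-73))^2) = 49 / 26602368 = 0.00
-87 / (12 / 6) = -87 / 2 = -43.50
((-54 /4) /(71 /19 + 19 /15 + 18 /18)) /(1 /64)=-246240 /1711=-143.92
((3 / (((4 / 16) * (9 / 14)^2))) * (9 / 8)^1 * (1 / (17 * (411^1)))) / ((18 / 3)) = 49 / 62883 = 0.00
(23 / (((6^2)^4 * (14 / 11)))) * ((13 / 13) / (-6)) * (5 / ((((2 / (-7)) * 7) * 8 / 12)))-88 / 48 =-344879887 / 188116992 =-1.83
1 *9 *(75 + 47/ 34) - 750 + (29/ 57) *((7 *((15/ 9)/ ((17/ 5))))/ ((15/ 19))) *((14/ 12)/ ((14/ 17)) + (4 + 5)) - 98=-757483/ 5508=-137.52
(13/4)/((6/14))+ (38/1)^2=17419/12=1451.58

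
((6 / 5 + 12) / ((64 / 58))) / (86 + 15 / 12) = 957 / 6980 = 0.14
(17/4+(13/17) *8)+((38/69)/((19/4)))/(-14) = 340243/32844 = 10.36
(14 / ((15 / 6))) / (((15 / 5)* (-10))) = -14 / 75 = -0.19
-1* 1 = -1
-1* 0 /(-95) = 0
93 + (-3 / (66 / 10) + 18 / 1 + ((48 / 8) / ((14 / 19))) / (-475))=212767 / 1925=110.53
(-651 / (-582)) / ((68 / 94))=10199 / 6596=1.55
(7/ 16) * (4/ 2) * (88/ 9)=77/ 9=8.56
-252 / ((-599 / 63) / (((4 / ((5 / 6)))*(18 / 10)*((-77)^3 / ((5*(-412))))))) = 391387567032 / 7712125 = 50749.64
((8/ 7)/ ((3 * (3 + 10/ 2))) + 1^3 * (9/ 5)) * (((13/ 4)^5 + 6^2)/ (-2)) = -39591229/ 107520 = -368.22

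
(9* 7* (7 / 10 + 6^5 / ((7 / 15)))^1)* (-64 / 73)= -335937312 / 365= -920376.20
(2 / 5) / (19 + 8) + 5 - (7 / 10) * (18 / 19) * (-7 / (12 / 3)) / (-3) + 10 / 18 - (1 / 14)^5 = 5.18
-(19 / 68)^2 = -361 / 4624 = -0.08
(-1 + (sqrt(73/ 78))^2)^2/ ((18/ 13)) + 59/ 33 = 165947/ 92664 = 1.79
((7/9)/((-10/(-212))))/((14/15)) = 53/3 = 17.67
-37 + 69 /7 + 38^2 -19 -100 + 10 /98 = 63600 /49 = 1297.96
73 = 73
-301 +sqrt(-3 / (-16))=-300.57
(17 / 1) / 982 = 17 / 982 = 0.02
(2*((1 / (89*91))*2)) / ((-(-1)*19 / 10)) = 40 / 153881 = 0.00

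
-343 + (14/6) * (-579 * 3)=-4396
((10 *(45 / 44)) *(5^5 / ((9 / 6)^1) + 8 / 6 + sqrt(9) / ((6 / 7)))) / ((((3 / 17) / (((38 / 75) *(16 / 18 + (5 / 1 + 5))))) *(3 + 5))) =18026953 / 216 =83458.12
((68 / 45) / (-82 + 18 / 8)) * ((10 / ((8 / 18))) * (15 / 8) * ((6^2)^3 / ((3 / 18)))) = -71383680 / 319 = -223773.29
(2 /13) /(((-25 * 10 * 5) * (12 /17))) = -17 /97500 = -0.00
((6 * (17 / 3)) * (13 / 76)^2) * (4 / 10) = 2873 / 7220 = 0.40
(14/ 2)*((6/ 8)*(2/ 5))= 21/ 10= 2.10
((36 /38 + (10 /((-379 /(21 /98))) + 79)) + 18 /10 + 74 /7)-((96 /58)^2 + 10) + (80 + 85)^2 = 5787516591148 /211961435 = 27304.57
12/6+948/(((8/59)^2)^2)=2871816605/1024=2804508.40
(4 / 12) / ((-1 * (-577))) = 1 / 1731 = 0.00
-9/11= -0.82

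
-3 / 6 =-1 / 2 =-0.50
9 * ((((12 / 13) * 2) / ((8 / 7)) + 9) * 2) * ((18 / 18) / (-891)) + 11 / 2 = 4535 / 858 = 5.29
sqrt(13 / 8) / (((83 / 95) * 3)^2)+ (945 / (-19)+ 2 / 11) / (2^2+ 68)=-10357 / 15048+ 9025 * sqrt(26) / 248004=-0.50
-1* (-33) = 33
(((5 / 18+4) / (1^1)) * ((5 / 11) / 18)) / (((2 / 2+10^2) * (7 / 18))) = 5 / 1818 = 0.00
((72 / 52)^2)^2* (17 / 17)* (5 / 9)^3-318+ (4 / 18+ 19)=-76638529 / 257049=-298.15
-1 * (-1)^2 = -1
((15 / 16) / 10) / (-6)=-0.02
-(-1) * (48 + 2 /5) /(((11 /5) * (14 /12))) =132 /7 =18.86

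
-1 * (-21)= 21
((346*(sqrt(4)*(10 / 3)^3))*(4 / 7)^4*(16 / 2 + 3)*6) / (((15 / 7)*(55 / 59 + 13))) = 22994329600 / 3806271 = 6041.17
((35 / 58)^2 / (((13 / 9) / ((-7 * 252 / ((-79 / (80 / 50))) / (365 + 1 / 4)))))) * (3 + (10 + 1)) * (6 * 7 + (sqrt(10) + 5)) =145212480 * sqrt(10) / 420625309 + 6824986560 / 420625309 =17.32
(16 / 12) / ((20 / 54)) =18 / 5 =3.60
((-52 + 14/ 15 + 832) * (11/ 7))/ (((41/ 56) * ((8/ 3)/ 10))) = 257708/ 41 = 6285.56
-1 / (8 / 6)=-3 / 4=-0.75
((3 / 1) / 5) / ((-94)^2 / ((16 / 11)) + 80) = 12 / 123095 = 0.00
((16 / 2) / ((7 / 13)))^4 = 116985856 / 2401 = 48723.81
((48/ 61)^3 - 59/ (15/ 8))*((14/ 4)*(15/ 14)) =-26369038/ 226981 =-116.17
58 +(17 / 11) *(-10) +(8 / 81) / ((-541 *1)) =42.55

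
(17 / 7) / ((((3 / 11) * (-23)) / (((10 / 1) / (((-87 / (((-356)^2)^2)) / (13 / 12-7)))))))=-533138389604480 / 126063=-4229142489.11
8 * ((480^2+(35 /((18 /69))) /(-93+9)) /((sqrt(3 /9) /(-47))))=-779668195 * sqrt(3) /9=-150047214.09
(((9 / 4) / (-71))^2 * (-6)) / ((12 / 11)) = -891 / 161312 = -0.01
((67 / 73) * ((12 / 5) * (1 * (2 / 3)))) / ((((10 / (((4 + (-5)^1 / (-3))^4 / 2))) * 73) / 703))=7867845242 / 10791225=729.10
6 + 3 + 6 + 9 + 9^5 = 59073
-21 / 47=-0.45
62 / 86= 31 / 43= 0.72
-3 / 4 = -0.75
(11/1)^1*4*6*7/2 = 924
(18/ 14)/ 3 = 3/ 7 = 0.43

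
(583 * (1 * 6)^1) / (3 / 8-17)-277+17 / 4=-257039 / 532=-483.16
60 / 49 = 1.22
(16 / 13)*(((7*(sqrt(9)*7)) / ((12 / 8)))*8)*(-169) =-163072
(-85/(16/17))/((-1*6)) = 1445/96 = 15.05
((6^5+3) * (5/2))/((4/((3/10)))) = 23337/16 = 1458.56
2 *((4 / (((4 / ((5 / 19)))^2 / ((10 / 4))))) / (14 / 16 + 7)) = 250 / 22743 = 0.01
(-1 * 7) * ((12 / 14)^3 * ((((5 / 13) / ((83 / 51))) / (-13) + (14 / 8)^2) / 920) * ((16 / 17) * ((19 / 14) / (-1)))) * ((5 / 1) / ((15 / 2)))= 116834553 / 9406015255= 0.01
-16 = -16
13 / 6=2.17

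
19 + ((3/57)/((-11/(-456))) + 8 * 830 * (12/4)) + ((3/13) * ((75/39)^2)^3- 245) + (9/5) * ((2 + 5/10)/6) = 19708.60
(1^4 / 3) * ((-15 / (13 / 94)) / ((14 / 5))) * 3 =-3525 / 91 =-38.74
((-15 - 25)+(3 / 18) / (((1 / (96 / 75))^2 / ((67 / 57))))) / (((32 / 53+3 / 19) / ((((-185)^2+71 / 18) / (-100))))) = 17309679823931 / 970734375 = 17831.53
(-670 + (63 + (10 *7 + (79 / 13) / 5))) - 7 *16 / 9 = -320714 / 585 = -548.23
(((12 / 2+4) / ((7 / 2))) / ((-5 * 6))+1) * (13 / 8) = 247 / 168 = 1.47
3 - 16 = -13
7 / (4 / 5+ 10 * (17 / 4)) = 70 / 433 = 0.16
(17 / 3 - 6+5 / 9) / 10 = 1 / 45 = 0.02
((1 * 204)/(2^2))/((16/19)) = 969/16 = 60.56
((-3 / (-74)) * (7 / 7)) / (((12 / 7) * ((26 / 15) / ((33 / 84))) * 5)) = 33 / 30784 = 0.00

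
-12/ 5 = -2.40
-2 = -2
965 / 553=1.75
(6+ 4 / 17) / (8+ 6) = 53 / 119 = 0.45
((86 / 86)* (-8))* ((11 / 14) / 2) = -22 / 7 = -3.14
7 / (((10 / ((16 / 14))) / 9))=36 / 5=7.20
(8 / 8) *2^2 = 4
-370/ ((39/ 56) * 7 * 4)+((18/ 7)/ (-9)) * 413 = -136.97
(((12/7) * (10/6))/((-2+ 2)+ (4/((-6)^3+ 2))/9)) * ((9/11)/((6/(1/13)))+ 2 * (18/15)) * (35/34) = -16597305/4862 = -3413.68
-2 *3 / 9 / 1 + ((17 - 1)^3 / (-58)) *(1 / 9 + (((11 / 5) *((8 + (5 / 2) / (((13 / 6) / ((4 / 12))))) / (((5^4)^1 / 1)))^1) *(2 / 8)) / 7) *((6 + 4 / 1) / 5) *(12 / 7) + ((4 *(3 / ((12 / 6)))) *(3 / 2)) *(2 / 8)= -17716765369 / 692737500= -25.58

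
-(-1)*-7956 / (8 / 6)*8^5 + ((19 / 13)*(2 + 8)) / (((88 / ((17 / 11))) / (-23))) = -1230253756697 / 6292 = -195526661.90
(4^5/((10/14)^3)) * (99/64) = 543312/125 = 4346.50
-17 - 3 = -20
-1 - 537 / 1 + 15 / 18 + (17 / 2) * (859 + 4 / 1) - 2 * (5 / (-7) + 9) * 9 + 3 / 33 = 1535984 / 231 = 6649.28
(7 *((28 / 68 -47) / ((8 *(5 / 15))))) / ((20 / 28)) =-14553 / 85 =-171.21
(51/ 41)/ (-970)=-51/ 39770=-0.00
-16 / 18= -8 / 9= -0.89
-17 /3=-5.67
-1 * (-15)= 15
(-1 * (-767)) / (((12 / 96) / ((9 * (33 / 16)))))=227799 / 2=113899.50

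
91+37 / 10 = 947 / 10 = 94.70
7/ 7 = 1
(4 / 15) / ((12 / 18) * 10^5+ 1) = 4 / 1000015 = 0.00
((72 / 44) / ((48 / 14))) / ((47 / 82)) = 861 / 1034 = 0.83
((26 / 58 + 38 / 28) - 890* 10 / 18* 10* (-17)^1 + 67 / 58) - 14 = 153549331 / 1827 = 84044.52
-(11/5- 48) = 45.80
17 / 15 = 1.13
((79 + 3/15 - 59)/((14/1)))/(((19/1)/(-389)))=-39289/1330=-29.54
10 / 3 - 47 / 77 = 629 / 231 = 2.72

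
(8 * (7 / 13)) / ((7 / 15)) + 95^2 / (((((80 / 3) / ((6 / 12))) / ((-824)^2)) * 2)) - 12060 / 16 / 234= 5974565065 / 104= 57447741.01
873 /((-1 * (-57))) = 291 /19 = 15.32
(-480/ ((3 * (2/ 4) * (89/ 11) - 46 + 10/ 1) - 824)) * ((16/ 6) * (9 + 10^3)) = 28413440/ 18653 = 1523.26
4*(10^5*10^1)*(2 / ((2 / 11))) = 44000000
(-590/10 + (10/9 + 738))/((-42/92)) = -281566/189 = -1489.77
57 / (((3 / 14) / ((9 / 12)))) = 399 / 2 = 199.50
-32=-32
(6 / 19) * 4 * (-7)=-168 / 19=-8.84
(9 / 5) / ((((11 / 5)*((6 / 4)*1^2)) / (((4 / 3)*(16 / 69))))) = 128 / 759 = 0.17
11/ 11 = 1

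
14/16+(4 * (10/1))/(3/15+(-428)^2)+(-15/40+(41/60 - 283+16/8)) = -5125795223/18318420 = -279.82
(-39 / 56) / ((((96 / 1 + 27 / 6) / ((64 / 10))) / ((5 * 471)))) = -104.44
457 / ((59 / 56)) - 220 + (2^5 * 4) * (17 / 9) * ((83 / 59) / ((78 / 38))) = 7858364 / 20709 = 379.47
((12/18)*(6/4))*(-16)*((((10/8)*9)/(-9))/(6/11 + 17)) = 220/193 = 1.14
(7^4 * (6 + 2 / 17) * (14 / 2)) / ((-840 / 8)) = -979.23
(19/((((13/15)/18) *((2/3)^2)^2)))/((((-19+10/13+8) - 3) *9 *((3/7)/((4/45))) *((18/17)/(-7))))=15827/688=23.00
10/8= 5/4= 1.25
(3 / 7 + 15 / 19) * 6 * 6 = 5832 / 133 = 43.85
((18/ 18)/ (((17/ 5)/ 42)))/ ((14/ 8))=120/ 17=7.06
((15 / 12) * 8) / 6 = 5 / 3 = 1.67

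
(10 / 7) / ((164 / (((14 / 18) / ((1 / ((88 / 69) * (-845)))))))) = -185900 / 25461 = -7.30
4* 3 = 12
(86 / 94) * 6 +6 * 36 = 10410 / 47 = 221.49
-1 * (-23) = 23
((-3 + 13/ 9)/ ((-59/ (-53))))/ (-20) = 371/ 5310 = 0.07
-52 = -52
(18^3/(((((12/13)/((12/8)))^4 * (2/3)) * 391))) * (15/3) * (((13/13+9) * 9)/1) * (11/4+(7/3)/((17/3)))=3021643126125/13613056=221966.55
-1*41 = -41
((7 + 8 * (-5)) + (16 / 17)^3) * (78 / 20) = -6163287 / 49130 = -125.45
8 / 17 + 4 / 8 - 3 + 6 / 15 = -277 / 170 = -1.63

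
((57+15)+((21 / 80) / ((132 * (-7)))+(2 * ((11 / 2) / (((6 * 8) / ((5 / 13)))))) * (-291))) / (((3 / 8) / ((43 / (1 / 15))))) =91203301 / 1144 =79723.17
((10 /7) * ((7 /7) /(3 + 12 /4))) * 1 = 5 /21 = 0.24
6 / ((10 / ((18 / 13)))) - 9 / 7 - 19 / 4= -9473 / 1820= -5.20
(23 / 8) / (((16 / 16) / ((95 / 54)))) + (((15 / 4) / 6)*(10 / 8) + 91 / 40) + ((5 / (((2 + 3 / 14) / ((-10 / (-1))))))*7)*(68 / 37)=1479629791 / 4955040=298.61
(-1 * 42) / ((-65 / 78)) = 252 / 5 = 50.40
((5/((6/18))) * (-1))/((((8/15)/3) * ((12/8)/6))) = -675/2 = -337.50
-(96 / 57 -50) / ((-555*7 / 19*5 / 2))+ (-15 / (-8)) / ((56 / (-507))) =-7073793 / 414400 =-17.07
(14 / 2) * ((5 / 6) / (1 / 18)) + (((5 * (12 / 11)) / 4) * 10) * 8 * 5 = 7155 / 11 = 650.45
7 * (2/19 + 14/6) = 973/57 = 17.07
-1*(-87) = 87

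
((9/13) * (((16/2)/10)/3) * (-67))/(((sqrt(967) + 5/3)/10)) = 12060/56407 - 7236 * sqrt(967)/56407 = -3.78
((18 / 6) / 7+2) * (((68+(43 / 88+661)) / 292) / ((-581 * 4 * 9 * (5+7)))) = -1091315 / 45146433024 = -0.00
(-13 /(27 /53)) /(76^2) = -689 /155952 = -0.00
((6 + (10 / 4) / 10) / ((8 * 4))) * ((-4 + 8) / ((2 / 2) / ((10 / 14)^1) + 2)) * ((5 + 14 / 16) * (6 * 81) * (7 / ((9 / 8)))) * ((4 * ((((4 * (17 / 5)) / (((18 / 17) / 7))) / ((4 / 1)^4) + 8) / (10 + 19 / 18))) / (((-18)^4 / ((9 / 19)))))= 395647175 / 7108521984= 0.06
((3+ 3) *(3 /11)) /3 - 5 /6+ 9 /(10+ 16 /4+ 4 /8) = 637 /1914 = 0.33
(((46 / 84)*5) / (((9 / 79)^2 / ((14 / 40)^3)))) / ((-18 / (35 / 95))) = -49235249 / 265939200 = -0.19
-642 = -642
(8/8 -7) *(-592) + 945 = 4497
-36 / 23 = -1.57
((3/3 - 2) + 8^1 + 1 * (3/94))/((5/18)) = 5949/235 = 25.31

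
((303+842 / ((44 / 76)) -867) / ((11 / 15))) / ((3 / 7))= 342790 / 121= 2832.98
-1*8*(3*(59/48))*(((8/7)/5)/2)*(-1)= 118/35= 3.37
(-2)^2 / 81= 4 / 81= 0.05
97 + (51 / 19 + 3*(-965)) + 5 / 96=-2795.26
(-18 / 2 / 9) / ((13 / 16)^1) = -16 / 13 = -1.23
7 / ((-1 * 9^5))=-7 / 59049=-0.00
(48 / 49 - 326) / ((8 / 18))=-71667 / 98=-731.30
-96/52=-24/13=-1.85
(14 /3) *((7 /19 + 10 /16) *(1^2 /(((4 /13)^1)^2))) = 178633 /3648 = 48.97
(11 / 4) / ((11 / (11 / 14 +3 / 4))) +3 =379 / 112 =3.38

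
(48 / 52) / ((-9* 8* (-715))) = 1 / 55770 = 0.00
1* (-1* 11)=-11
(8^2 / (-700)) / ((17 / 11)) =-0.06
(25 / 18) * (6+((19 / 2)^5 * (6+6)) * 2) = 20634225 / 8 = 2579278.12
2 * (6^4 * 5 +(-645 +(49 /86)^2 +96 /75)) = 1079188197 /92450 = 11673.21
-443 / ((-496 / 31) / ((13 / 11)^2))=74867 / 1936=38.67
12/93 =4/31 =0.13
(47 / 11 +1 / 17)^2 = 656100 / 34969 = 18.76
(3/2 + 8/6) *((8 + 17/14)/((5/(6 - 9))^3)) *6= -59211/1750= -33.83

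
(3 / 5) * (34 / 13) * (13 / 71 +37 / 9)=93296 / 13845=6.74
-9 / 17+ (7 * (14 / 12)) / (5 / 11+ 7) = 4735 / 8364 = 0.57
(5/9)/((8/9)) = 5/8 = 0.62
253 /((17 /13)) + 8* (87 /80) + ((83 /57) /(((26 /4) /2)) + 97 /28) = 363443711 /1763580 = 206.08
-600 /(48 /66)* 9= -7425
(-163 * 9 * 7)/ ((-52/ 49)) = 503181/ 52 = 9676.56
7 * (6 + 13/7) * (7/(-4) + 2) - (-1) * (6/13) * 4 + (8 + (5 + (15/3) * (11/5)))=2059/52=39.60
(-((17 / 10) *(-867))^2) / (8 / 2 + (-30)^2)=-2403.08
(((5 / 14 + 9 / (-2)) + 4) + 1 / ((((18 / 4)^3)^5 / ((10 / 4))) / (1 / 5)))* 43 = -8853318675138323 / 1441237924662543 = -6.14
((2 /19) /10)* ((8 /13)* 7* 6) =336 /1235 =0.27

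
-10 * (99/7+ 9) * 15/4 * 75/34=-455625/238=-1914.39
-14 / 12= -7 / 6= -1.17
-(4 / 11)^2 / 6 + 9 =3259 / 363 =8.98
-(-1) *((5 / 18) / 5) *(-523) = -523 / 18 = -29.06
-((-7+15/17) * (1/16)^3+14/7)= -17395/8704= -2.00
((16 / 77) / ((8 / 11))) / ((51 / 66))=44 / 119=0.37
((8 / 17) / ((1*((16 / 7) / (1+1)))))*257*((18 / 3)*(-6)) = -64764 / 17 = -3809.65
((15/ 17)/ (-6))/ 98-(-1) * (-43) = -143281/ 3332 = -43.00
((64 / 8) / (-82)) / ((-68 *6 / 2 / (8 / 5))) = 8 / 10455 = 0.00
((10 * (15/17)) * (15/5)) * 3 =1350/17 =79.41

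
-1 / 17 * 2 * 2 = -4 / 17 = -0.24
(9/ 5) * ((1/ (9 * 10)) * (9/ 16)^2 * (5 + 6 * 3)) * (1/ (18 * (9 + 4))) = 207/ 332800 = 0.00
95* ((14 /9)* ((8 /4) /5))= 532 /9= 59.11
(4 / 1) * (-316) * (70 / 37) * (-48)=4247040 / 37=114784.86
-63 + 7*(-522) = -3717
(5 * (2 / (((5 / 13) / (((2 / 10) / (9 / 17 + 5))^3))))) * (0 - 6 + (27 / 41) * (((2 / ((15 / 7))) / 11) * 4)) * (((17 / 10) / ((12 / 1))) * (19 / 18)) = -44787050477 / 42141755700000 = -0.00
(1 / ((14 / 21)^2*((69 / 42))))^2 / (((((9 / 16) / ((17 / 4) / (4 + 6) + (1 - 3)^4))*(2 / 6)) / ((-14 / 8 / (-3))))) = 2028159 / 21160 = 95.85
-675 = -675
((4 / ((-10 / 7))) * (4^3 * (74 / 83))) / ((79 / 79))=-66304 / 415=-159.77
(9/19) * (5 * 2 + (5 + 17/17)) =144/19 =7.58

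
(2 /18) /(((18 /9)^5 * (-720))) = -1 /207360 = -0.00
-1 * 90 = -90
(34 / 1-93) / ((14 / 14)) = -59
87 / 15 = 5.80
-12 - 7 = -19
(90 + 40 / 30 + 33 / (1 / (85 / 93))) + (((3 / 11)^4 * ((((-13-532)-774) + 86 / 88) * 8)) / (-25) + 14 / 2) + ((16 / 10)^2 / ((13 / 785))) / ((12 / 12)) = 1389322022564 / 4867766475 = 285.41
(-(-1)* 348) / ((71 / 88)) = 30624 / 71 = 431.32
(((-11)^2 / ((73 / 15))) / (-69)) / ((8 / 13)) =-7865 / 13432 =-0.59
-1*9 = -9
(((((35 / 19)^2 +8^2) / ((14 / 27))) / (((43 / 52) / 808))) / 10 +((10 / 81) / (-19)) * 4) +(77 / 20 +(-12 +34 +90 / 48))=896177266261 / 70412328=12727.56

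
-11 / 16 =-0.69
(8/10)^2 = 16/25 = 0.64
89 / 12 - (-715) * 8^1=68729 / 12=5727.42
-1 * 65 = -65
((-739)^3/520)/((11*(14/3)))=-15119.26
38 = 38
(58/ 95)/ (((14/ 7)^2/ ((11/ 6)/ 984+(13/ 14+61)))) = 74224369/ 7852320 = 9.45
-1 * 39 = -39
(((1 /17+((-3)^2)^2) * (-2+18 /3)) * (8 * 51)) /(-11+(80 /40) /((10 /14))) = -661440 /41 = -16132.68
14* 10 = 140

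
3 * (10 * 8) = 240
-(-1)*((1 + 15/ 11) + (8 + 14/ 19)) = 2320/ 209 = 11.10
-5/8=-0.62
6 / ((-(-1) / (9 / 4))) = 27 / 2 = 13.50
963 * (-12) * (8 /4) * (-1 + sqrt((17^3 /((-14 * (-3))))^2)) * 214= -4015301688 /7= -573614526.86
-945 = -945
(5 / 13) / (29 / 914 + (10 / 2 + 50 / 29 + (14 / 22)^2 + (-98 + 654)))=16036130 / 23480392533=0.00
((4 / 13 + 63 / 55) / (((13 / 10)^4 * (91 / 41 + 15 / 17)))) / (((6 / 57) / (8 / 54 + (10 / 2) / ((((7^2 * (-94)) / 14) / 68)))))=-54102263564000 / 39218845294629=-1.38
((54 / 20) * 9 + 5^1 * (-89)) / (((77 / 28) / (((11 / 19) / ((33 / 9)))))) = -25242 / 1045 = -24.16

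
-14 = -14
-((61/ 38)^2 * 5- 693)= 982087/ 1444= 680.12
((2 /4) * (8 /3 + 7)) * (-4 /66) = -29 /99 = -0.29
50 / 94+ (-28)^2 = 784.53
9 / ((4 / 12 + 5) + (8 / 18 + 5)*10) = 81 / 538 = 0.15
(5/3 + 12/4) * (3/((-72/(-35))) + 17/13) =6041/468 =12.91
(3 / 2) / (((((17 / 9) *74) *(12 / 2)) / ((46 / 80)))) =207 / 201280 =0.00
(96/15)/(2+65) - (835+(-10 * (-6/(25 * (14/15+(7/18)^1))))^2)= -838.20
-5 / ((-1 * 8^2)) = 5 / 64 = 0.08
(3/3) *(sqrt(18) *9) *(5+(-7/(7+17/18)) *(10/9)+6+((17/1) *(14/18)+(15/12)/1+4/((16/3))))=97464 *sqrt(2)/143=963.88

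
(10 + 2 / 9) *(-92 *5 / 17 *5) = -211600 / 153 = -1383.01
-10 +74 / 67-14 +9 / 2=-2465 / 134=-18.40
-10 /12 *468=-390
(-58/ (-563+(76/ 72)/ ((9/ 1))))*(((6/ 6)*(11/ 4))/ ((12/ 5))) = 0.12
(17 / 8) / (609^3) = 17 / 1806932232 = 0.00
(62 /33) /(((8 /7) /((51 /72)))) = 3689 /3168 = 1.16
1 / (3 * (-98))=-0.00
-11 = -11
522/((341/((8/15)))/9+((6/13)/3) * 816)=162864/61333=2.66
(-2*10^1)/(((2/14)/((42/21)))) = -280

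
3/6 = 1/2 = 0.50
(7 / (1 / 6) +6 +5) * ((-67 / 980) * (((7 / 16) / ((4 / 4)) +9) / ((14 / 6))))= -1608603 / 109760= -14.66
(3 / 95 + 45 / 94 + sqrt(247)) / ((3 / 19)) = 1519 / 470 + 19*sqrt(247) / 3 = 102.77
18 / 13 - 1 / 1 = 5 / 13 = 0.38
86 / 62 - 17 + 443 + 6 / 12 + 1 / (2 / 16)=27025 / 62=435.89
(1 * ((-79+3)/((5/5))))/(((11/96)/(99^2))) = -6500736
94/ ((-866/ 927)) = -100.62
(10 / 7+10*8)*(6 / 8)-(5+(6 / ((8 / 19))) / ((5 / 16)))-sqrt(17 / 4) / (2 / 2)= 733 / 70-sqrt(17) / 2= 8.41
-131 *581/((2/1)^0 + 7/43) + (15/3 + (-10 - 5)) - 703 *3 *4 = -3695073/50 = -73901.46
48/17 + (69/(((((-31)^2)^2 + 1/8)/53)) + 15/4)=6.58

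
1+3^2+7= 17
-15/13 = -1.15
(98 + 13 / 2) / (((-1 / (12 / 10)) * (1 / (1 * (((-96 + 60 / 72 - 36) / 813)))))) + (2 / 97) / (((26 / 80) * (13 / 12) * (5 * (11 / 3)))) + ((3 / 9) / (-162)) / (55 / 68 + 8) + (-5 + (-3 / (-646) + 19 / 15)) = 189611550741292048 / 11487513573922815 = 16.51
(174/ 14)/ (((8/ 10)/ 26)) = 5655/ 14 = 403.93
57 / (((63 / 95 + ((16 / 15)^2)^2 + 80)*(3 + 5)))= 54826875 / 630664472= 0.09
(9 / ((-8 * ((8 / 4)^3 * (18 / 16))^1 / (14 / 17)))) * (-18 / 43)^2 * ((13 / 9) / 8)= -819 / 251464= -0.00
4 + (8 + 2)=14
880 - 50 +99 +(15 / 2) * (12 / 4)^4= 3073 / 2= 1536.50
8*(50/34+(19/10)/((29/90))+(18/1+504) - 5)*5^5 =13109178.50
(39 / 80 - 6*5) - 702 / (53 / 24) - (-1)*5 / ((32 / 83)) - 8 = -2903811 / 8480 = -342.43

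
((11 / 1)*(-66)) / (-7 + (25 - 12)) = -121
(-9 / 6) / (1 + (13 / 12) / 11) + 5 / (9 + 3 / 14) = -15392 / 18705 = -0.82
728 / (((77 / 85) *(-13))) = -680 / 11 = -61.82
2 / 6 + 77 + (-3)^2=259 / 3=86.33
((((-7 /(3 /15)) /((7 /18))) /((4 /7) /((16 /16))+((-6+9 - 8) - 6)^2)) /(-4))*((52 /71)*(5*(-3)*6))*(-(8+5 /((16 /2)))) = 552825 /5254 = 105.22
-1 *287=-287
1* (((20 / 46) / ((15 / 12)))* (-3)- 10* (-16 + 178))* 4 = -149136 / 23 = -6484.17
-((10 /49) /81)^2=-100 /15752961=-0.00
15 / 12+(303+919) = 4893 / 4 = 1223.25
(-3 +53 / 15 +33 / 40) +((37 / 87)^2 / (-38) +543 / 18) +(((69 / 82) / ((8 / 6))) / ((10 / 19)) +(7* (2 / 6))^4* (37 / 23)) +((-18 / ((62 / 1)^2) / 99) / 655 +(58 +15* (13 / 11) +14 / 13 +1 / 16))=69112324852851217213 / 439447527006164820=157.27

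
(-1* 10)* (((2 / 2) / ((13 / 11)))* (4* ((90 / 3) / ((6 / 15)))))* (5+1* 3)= -264000 / 13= -20307.69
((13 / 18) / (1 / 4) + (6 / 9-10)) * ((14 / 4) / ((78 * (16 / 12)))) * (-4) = 203 / 234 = 0.87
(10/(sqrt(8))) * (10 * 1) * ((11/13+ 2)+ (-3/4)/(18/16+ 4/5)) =86.85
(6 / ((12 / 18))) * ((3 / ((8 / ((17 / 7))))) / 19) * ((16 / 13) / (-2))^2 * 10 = 36720 / 22477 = 1.63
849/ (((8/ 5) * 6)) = 1415/ 16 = 88.44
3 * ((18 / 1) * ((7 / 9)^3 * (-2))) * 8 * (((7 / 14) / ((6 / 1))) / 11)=-2744 / 891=-3.08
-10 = -10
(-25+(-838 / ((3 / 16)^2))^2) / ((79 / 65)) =2991446949335 / 6399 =467486630.62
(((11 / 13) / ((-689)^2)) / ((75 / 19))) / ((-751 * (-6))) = 209 / 2085615505350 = 0.00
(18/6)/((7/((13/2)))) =39/14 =2.79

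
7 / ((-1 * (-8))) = 7 / 8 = 0.88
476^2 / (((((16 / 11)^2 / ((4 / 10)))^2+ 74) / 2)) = 3317299216 / 746517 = 4443.70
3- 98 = -95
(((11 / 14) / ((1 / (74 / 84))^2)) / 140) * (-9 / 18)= -0.00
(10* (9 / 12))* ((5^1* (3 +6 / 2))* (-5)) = -1125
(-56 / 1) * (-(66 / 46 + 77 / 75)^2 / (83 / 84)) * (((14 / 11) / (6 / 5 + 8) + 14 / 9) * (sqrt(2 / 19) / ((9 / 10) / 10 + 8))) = 23.33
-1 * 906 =-906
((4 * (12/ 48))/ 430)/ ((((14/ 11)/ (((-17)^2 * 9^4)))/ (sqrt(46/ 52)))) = 20857419 * sqrt(598)/ 156520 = 3258.68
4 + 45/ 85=77/ 17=4.53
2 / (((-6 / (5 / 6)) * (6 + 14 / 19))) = -95 / 2304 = -0.04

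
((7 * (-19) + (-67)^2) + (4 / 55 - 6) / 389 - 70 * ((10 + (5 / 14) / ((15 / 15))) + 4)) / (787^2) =71694319 / 13251399755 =0.01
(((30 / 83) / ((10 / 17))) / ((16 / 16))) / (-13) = -51 / 1079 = -0.05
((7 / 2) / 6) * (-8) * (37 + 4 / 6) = -1582 / 9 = -175.78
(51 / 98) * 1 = 51 / 98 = 0.52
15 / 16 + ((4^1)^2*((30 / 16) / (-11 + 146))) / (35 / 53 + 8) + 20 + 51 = 4756477 / 66096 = 71.96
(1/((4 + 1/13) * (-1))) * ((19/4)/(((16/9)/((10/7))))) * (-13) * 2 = 144495/5936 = 24.34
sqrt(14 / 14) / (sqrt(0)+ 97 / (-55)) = -0.57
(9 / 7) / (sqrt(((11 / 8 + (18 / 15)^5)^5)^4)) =858306884765625000000000000000000000000000000 / 494430155347688498038764895514130123842149821989143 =0.00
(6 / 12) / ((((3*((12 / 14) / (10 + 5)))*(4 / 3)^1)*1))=35 / 16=2.19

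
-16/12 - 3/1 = -13/3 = -4.33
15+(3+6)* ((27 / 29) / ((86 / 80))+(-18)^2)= 3664677 / 1247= 2938.79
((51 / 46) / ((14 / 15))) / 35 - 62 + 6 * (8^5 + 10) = 196606.03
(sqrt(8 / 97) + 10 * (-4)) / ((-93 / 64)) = 2560 / 93-128 * sqrt(194) / 9021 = 27.33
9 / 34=0.26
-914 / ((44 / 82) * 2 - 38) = 18737 / 757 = 24.75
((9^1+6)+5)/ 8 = 5/ 2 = 2.50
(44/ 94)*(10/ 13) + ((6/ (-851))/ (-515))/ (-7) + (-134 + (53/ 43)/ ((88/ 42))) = -471864713683947/ 3546477194260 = -133.05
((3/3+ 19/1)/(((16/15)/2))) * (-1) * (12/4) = -225/2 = -112.50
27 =27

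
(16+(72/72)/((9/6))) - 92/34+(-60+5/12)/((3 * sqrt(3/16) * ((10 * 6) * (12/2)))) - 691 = -34529/51 - 143 * sqrt(3)/1944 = -677.17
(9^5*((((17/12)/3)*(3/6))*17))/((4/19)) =36026451/32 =1125826.59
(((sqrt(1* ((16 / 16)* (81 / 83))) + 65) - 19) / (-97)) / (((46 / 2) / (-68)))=612* sqrt(83) / 185173 + 136 / 97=1.43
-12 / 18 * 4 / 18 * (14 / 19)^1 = -56 / 513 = -0.11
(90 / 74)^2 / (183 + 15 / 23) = 15525 / 1927552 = 0.01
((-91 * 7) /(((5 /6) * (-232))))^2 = 3651921 /336400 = 10.86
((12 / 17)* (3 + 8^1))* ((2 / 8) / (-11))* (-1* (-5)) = -0.88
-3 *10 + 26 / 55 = -1624 / 55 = -29.53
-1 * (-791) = 791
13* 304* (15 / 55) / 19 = 624 / 11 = 56.73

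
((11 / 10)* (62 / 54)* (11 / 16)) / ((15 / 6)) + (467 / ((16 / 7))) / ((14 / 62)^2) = 151478741 / 37800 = 4007.37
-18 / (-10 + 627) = -18 / 617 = -0.03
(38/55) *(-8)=-304/55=-5.53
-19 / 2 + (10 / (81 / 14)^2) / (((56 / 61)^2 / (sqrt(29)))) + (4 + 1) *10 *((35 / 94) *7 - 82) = -374043 / 94 + 18605 *sqrt(29) / 52488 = -3977.27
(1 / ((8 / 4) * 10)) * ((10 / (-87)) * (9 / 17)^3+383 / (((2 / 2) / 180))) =982236195 / 284954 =3447.00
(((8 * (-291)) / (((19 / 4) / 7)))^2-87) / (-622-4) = -4248922449 / 225986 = -18801.71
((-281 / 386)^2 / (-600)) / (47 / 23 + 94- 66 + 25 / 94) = -85356841 / 2929067665200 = -0.00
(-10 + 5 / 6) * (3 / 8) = -55 / 16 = -3.44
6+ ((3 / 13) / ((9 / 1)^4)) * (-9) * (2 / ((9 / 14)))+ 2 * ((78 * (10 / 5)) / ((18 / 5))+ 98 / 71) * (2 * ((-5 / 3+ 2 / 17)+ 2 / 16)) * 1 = -8534211292 / 34316217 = -248.69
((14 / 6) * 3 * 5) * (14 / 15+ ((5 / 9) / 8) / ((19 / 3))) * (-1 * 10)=-75355 / 228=-330.50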